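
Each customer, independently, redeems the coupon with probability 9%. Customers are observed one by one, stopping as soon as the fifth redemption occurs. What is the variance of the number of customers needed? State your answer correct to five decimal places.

Y = total customers until the fifth success; negative binomial with r=5, p=0.09.
Var(Y) = r(1−p)/p² = 5·0.91 / 0.09² = 561.7283951

561.72840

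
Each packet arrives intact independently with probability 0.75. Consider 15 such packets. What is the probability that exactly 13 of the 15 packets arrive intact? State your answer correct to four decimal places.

0.1559

X ~ Binomial(n=15, p=0.75).
P(X=13) = C(15,13) · p^13 · (1−p)^2
= 105 · 0.023757 · 0.0625 = 0.155907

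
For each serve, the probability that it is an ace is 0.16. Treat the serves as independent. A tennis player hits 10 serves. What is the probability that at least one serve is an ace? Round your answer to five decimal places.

P(at least one) = 1 − P(none) = 1 − (1 − 0.16)^10
= 1 − 0.1749012 = 0.8250988

0.82510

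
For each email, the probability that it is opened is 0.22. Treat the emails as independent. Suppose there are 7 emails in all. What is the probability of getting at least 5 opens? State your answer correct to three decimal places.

0.007

X ~ Binomial(7, 0.22); P(X ≥ 5) = Σ C(7,k) p^k (1−p)^(7−k) over k:
  k=5: C(7,5)·0.22^5·0.78^2 = 0.00658
  k=6: C(7,6)·0.22^6·0.78^1 = 0.00062
  k=7: C(7,7)·0.22^7·0.78^0 = 0.00002
Total = 0.00723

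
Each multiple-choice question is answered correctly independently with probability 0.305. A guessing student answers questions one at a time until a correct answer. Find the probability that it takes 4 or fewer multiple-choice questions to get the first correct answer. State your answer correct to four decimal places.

Y = number of multiple-choice questions to the first success; geometric, p = 0.305.
P(Y ≤ 4) = 1 − (1−p)^4 = 1 − 0.233313 = 0.766687

0.7667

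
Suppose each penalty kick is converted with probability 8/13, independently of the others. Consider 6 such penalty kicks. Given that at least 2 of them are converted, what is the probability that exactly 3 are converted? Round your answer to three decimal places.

X ~ Binomial(6, 0.615385). Want P(X=3 | X≥2) = P(X=3) / P(X≥2).
P(X=3) = C(6,3)·0.615385^3·0.384615^3 = 0.26519
P(X≥2) = 1 − 0.00324 − 0.03108 = 0.96569
Ratio = 0.26519 / 0.96569 = 0.27461

0.275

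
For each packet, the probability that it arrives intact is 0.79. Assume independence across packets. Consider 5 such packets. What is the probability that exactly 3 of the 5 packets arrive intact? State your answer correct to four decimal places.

0.2174

X ~ Binomial(n=5, p=0.79).
P(X=3) = C(5,3) · p^3 · (1−p)^2
= 10 · 0.49304 · 0.0441 = 0.217430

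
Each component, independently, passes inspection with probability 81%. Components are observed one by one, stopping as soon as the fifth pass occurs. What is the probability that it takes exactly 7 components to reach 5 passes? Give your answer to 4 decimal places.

0.1888

Y = trial on which the fifth success occurs; negative binomial, r=5, p=0.81.
P(Y=7) = C(6,4) · p^5 · (1−p)^2
= 15 · 0.34868 · 0.0361 = 0.188809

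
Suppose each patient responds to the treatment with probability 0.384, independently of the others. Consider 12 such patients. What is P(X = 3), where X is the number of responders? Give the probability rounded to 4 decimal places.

X ~ Binomial(n=12, p=0.384).
P(X=3) = C(12,3) · p^3 · (1−p)^9
= 220 · 0.056623 · 0.012771 = 0.159090

0.1591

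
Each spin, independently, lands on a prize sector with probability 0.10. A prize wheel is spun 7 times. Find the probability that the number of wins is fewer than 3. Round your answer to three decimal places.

X ~ Binomial(7, 0.10); P(X ≤ 2) = Σ C(7,k) p^k (1−p)^(7−k) over k:
  k=0: C(7,0)·0.10^0·0.90^7 = 0.47830
  k=1: C(7,1)·0.10^1·0.90^6 = 0.37201
  k=2: C(7,2)·0.10^2·0.90^5 = 0.12400
Total = 0.97431

0.974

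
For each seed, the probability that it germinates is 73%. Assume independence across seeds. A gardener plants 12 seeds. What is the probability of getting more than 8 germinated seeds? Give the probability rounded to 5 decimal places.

0.58625

X ~ Binomial(12, 0.73); P(X ≥ 9) = Σ C(12,k) p^k (1−p)^(12−k) over k:
  k=9: C(12,9)·0.73^9·0.27^3 = 0.2549293
  k=10: C(12,10)·0.73^10·0.27^2 = 0.2067760
  k=11: C(12,11)·0.73^11·0.27^1 = 0.1016474
  k=12: C(12,12)·0.73^12·0.27^0 = 0.0229020
Total = 0.5862547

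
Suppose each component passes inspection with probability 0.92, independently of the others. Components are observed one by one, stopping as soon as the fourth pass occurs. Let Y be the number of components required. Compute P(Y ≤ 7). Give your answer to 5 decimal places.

0.99882

Finishing within 7 components ⇔ at least 4 successes in the first 7. With X ~ Binomial(7, 0.92), P(Y ≤ 7) = 1 − P(X ≤ 3).
  k=0: C(7,0)·0.92^0·0.08^7 = 0.0000000
  k=1: C(7,1)·0.92^1·0.08^6 = 0.0000017
  k=2: C(7,2)·0.92^2·0.08^5 = 0.0000582
  k=3: C(7,3)·0.92^3·0.08^4 = 0.0011163
1 − 0.0011763 = 0.9988237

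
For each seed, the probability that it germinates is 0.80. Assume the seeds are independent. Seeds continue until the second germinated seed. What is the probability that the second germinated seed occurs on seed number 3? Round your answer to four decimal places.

Y = trial on which the second success occurs; negative binomial, r=2, p=0.80.
P(Y=3) = C(2,1) · p^2 · (1−p)^1
= 2 · 0.64 · 0.2 = 0.256000

0.2560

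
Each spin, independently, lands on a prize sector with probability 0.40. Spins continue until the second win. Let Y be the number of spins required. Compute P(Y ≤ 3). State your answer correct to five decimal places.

Finishing within 3 spins ⇔ at least 2 successes in the first 3. With X ~ Binomial(3, 0.40), P(Y ≤ 3) = 1 − P(X ≤ 1).
  k=0: C(3,0)·0.40^0·0.60^3 = 0.2160000
  k=1: C(3,1)·0.40^1·0.60^2 = 0.4320000
1 − 0.6480000 = 0.3520000

0.35200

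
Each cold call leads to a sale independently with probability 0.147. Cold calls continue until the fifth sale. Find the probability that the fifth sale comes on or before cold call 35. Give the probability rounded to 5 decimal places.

Finishing within 35 cold calls ⇔ at least 5 successes in the first 35. With X ~ Binomial(35, 0.147), P(Y ≤ 35) = 1 − P(X ≤ 4).
  k=0: C(35,0)·0.147^0·0.853^35 = 0.0038302
  k=1: C(35,1)·0.147^1·0.853^34 = 0.0231022
  k=2: C(35,2)·0.147^2·0.853^33 = 0.0676815
  k=3: C(35,3)·0.147^3·0.853^32 = 0.1283012
  k=4: C(35,4)·0.147^4·0.853^31 = 0.1768842
1 − 0.3997991 = 0.6002009

0.60020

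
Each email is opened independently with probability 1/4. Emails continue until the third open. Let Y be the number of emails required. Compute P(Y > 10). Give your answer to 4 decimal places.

0.5256

Needing more than 10 emails ⇔ fewer than 3 successes in the first 10. With X ~ Binomial(10, 0.25), P(Y > 10) = P(X ≤ 2).
  k=0: C(10,0)·0.25^0·0.75^10 = 0.056314
  k=1: C(10,1)·0.25^1·0.75^9 = 0.187712
  k=2: C(10,2)·0.25^2·0.75^8 = 0.281568
P(X ≤ 2) = 0.525593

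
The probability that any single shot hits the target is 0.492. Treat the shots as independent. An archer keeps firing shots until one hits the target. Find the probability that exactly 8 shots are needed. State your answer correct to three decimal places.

0.004

Geometric (trials to first success), p = 0.492.
P(Y = 8) = (1−p)^7 · p = 0.0087306 · 0.492 = 0.00430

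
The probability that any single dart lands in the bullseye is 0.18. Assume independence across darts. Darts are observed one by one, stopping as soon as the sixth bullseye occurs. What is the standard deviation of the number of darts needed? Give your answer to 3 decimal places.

Y = total darts until the sixth success; negative binomial with r=6, p=0.18.
SD(Y) = √[r(1−p)/p²] = √(151.85185) = 12.32282

12.323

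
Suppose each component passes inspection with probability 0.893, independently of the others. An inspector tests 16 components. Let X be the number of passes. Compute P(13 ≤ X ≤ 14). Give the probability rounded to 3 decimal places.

X ~ Binomial(16, 0.893); P(13 ≤ X ≤ 14) = Σ C(16,k) p^k (1−p)^(16−k) over k:
  k=13: C(16,13)·0.893^13·0.107^3 = 0.15755
  k=14: C(16,14)·0.893^14·0.107^2 = 0.28175
Total = 0.43930

0.439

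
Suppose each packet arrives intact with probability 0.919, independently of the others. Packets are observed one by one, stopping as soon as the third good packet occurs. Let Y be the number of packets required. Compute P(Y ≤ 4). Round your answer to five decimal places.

0.96476

Finishing within 4 packets ⇔ at least 3 successes in the first 4. With X ~ Binomial(4, 0.919), P(Y ≤ 4) = 1 − P(X ≤ 2).
  k=0: C(4,0)·0.919^0·0.081^4 = 0.0000430
  k=1: C(4,1)·0.919^1·0.081^3 = 0.0019536
  k=2: C(4,2)·0.919^2·0.081^2 = 0.0332470
1 − 0.0352436 = 0.9647564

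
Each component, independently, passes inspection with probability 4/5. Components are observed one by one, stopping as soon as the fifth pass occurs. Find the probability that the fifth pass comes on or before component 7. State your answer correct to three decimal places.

0.852

Finishing within 7 components ⇔ at least 5 successes in the first 7. With X ~ Binomial(7, 0.80), P(Y ≤ 7) = 1 − P(X ≤ 4).
  k=0: C(7,0)·0.80^0·0.20^7 = 0.00001
  k=1: C(7,1)·0.80^1·0.20^6 = 0.00036
  k=2: C(7,2)·0.80^2·0.20^5 = 0.00430
  k=3: C(7,3)·0.80^3·0.20^4 = 0.02867
  k=4: C(7,4)·0.80^4·0.20^3 = 0.11469
1 − 0.14803 = 0.85197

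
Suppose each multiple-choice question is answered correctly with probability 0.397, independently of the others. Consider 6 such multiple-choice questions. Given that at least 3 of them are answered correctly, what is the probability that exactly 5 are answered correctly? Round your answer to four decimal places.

X ~ Binomial(6, 0.397). Want P(X=5 | X≥3) = P(X=5) / P(X≥3).
P(X=5) = C(6,5)·0.397^5·0.603^1 = 0.035680
P(X≥3) = 1 − 0.048073 − 0.189901 − 0.312566 = 0.449459
Ratio = 0.035680 / 0.449459 = 0.079384

0.0794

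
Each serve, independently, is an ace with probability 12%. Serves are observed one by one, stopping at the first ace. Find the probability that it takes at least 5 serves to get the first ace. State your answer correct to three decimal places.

0.600

Y = number of serves to the first success; geometric, p = 0.12.
P(Y > 4) = P(first 4 all fail) = (1−p)^4 = 0.59970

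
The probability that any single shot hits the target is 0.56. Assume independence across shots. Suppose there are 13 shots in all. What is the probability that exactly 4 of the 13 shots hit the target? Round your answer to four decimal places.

X ~ Binomial(n=13, p=0.56).
P(X=4) = C(13,4) · p^4 · (1−p)^9
= 715 · 0.098345 · 0.00061812 = 0.043464

0.0435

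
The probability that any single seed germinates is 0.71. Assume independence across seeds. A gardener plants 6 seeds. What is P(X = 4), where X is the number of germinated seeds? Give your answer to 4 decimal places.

X ~ Binomial(n=6, p=0.71).
P(X=4) = C(6,4) · p^4 · (1−p)^2
= 15 · 0.25412 · 0.0841 = 0.320568

0.3206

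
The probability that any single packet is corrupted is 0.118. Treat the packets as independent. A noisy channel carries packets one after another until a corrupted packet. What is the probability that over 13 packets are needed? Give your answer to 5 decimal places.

0.19548

Y = number of packets to the first success; geometric, p = 0.118.
P(Y > 13) = P(first 13 all fail) = (1−p)^13 = 0.1954752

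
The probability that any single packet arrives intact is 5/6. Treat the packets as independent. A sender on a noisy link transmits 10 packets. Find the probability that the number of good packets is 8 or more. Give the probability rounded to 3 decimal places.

0.775

X ~ Binomial(10, 0.833333); P(X ≥ 8) = Σ C(10,k) p^k (1−p)^(10−k) over k:
  k=8: C(10,8)·0.833333^8·0.166667^2 = 0.29071
  k=9: C(10,9)·0.833333^9·0.166667^1 = 0.32301
  k=10: C(10,10)·0.833333^10·0.166667^0 = 0.16151
Total = 0.77523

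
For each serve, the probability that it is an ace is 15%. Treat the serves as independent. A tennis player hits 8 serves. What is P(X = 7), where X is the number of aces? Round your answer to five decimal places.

X ~ Binomial(n=8, p=0.15).
P(X=7) = C(8,7) · p^7 · (1−p)^1
= 8 · 1.7086e-06 · 0.85 = 0.0000116

0.00001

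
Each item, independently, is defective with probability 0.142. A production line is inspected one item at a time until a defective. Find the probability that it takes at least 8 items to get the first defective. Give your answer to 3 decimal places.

0.342

Y = number of items to the first success; geometric, p = 0.142.
P(Y > 7) = P(first 7 all fail) = (1−p)^7 = 0.34230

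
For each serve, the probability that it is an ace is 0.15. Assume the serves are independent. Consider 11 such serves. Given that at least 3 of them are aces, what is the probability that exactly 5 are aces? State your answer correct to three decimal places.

X ~ Binomial(11, 0.15). Want P(X=5 | X≥3) = P(X=5) / P(X≥3).
P(X=5) = C(11,5)·0.15^5·0.85^6 = 0.01323
P(X≥3) = 1 − 0.16734 − 0.32484 − 0.28663 = 0.22119
Ratio = 0.01323 / 0.22119 = 0.05982

0.060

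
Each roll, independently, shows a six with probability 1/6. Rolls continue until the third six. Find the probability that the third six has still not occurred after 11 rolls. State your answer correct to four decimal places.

0.7268

Needing more than 11 rolls ⇔ fewer than 3 successes in the first 11. With X ~ Binomial(11, 0.166667), P(Y > 11) = P(X ≤ 2).
  k=0: C(11,0)·0.166667^0·0.833333^11 = 0.134588
  k=1: C(11,1)·0.166667^1·0.833333^10 = 0.296094
  k=2: C(11,2)·0.166667^2·0.833333^9 = 0.296094
P(X ≤ 2) = 0.726775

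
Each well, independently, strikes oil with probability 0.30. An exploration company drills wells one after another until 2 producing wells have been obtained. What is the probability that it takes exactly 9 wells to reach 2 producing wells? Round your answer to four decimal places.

Y = trial on which the second success occurs; negative binomial, r=2, p=0.30.
P(Y=9) = C(8,1) · p^2 · (1−p)^7
= 8 · 0.09 · 0.082354 = 0.059295

0.0593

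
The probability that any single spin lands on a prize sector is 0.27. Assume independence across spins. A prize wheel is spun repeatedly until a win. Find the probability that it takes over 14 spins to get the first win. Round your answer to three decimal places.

0.012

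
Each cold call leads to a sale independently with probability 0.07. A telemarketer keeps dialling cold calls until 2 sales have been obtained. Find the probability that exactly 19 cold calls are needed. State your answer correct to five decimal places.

0.02568

Y = trial on which the second success occurs; negative binomial, r=2, p=0.07.
P(Y=19) = C(18,1) · p^2 · (1−p)^17
= 18 · 0.0049 · 0.29121 = 0.0256849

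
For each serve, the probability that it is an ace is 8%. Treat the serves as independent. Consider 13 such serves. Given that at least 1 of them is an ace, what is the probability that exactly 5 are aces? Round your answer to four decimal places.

X ~ Binomial(13, 0.08). Want P(X=5 | X≥1) = P(X=5) / P(X≥1).
P(X=5) = C(13,5)·0.08^5·0.92^8 = 0.002164
P(X≥1) = 1 − 0.338253 = 0.661747
Ratio = 0.002164 / 0.661747 = 0.003271

0.0033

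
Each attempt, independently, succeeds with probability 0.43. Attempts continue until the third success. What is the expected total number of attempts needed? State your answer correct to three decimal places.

Y = total attempts until the third success; negative binomial with r=3, p=0.43.
E[Y] = r / p = 3 / 0.43 = 6.97674

6.977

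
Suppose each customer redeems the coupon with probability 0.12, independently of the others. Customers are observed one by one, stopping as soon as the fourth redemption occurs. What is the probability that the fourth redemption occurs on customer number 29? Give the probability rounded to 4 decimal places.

Y = trial on which the fourth success occurs; negative binomial, r=4, p=0.12.
P(Y=29) = C(28,3) · p^4 · (1−p)^25
= 3276 · 0.00020736 · 0.040932 = 0.027806

0.0278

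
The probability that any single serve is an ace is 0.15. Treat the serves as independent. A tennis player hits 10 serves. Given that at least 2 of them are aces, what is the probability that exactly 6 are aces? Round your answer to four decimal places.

X ~ Binomial(10, 0.15). Want P(X=6 | X≥2) = P(X=6) / P(X≥2).
P(X=6) = C(10,6)·0.15^6·0.85^4 = 0.001249
P(X≥2) = 1 − 0.196874 − 0.347425 = 0.455700
Ratio = 0.001249 / 0.455700 = 0.002740

0.0027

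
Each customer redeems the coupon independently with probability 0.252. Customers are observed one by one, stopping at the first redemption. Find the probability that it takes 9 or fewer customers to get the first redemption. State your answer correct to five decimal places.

0.92670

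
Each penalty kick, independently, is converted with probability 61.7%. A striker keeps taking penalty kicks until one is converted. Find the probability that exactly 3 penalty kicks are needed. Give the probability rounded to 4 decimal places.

Geometric (trials to first success), p = 0.617.
P(Y = 3) = (1−p)^2 · p = 0.14669 · 0.617 = 0.090507

0.0905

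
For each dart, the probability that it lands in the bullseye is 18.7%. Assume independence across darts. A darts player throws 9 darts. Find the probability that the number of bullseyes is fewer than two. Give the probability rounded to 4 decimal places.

X ~ Binomial(9, 0.187); P(X ≤ 1) = Σ C(9,k) p^k (1−p)^(9−k) over k:
  k=0: C(9,0)·0.187^0·0.813^9 = 0.155173
  k=1: C(9,1)·0.187^1·0.813^8 = 0.321224
Total = 0.476397

0.4764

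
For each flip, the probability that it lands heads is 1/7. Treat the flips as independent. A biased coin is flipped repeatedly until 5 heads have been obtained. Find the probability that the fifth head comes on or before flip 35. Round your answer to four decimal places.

0.5731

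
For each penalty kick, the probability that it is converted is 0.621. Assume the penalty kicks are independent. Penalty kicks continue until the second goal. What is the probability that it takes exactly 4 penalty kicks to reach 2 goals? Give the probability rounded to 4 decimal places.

Y = trial on which the second success occurs; negative binomial, r=2, p=0.621.
P(Y=4) = C(3,1) · p^2 · (1−p)^2
= 3 · 0.38564 · 0.14364 = 0.166182

0.1662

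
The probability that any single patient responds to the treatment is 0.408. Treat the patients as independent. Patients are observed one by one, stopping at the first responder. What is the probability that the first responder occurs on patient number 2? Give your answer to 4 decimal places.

0.2415

Geometric (trials to first success), p = 0.408.
P(Y = 2) = (1−p)^1 · p = 0.592 · 0.408 = 0.241536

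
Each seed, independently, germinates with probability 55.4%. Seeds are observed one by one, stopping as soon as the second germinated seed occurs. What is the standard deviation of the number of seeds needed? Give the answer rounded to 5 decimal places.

1.70480

Y = total seeds until the second success; negative binomial with r=2, p=0.554.
SD(Y) = √[r(1−p)/p²] = √(2.9063327) = 1.7047970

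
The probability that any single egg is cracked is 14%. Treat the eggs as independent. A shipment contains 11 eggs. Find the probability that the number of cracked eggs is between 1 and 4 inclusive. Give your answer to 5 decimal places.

0.79779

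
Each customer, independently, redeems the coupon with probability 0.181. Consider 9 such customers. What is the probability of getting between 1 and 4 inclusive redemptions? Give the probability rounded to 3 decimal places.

X ~ Binomial(9, 0.181); P(1 ≤ X ≤ 4) = Σ C(9,k) p^k (1−p)^(9−k) over k:
  k=1: C(9,1)·0.181^1·0.819^8 = 0.32976
  k=2: C(9,2)·0.181^2·0.819^7 = 0.29151
  k=3: C(9,3)·0.181^3·0.819^6 = 0.15032
  k=4: C(9,4)·0.181^4·0.819^5 = 0.04983
Total = 0.82141

0.821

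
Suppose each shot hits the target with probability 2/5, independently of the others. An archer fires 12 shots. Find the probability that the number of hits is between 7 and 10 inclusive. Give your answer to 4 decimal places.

X ~ Binomial(12, 0.40); P(7 ≤ X ≤ 10) = Σ C(12,k) p^k (1−p)^(12−k) over k:
  k=7: C(12,7)·0.40^7·0.60^5 = 0.100902
  k=8: C(12,8)·0.40^8·0.60^4 = 0.042043
  k=9: C(12,9)·0.40^9·0.60^3 = 0.012457
  k=10: C(12,10)·0.40^10·0.60^2 = 0.002491
Total = 0.157894

0.1579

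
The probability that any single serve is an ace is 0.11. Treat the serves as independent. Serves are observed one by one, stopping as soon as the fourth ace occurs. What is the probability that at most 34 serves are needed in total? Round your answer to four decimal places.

Finishing within 34 serves ⇔ at least 4 successes in the first 34. With X ~ Binomial(34, 0.11), P(Y ≤ 34) = 1 − P(X ≤ 3).
  k=0: C(34,0)·0.11^0·0.89^34 = 0.019022
  k=1: C(34,1)·0.11^1·0.89^33 = 0.079936
  k=2: C(34,2)·0.11^2·0.89^32 = 0.163015
  k=3: C(34,3)·0.11^3·0.89^31 = 0.214912
1 − 0.476885 = 0.523115

0.5231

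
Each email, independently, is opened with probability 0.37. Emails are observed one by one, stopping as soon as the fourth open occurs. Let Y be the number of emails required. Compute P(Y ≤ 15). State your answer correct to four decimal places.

0.8649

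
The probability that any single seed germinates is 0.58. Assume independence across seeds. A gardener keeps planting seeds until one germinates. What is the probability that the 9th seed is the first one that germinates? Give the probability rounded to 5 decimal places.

0.00056

Geometric (trials to first success), p = 0.58.
P(Y = 9) = (1−p)^8 · p = 0.00096827 · 0.58 = 0.0005616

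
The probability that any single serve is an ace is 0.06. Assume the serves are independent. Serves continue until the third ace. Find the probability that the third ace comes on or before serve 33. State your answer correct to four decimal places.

0.3177

Finishing within 33 serves ⇔ at least 3 successes in the first 33. With X ~ Binomial(33, 0.06), P(Y ≤ 33) = 1 − P(X ≤ 2).
  k=0: C(33,0)·0.06^0·0.94^33 = 0.129783
  k=1: C(33,1)·0.06^1·0.94^32 = 0.273374
  k=2: C(33,2)·0.06^2·0.94^31 = 0.279190
1 − 0.682347 = 0.317653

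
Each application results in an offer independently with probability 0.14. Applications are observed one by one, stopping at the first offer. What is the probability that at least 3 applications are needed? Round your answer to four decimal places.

Y = number of applications to the first success; geometric, p = 0.14.
P(Y > 2) = P(first 2 all fail) = (1−p)^2 = 0.739600

0.7396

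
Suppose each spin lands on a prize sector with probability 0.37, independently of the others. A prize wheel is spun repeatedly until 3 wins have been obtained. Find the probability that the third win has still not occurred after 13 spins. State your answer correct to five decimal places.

0.08752

Needing more than 13 spins ⇔ fewer than 3 successes in the first 13. With X ~ Binomial(13, 0.37), P(Y > 13) = P(X ≤ 2).
  k=0: C(13,0)·0.37^0·0.63^13 = 0.0024628
  k=1: C(13,1)·0.37^1·0.63^12 = 0.0188032
  k=2: C(13,2)·0.37^2·0.63^11 = 0.0662589
P(X ≤ 2) = 0.0875249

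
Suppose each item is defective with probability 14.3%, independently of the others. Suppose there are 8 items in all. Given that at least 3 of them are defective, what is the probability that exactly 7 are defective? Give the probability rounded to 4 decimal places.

X ~ Binomial(8, 0.143). Want P(X=7 | X≥3) = P(X=7) / P(X≥3).
P(X=7) = C(8,7)·0.143^7·0.857^1 = 0.000008
P(X≥3) = 1 − 0.290969 − 0.388411 − 0.226838 = 0.093782
Ratio = 0.000008 / 0.093782 = 0.000089

0.0001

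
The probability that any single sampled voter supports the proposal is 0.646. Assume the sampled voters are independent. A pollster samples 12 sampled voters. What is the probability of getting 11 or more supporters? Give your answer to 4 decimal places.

0.0400

X ~ Binomial(12, 0.646); P(X ≥ 11) = Σ C(12,k) p^k (1−p)^(12−k) over k:
  k=11: C(12,11)·0.646^11·0.354^1 = 0.034733
  k=12: C(12,12)·0.646^12·0.354^0 = 0.005282
Total = 0.040015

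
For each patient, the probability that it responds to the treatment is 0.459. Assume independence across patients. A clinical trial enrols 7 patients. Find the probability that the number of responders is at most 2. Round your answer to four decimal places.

X ~ Binomial(7, 0.459); P(X ≤ 2) = Σ C(7,k) p^k (1−p)^(7−k) over k:
  k=0: C(7,0)·0.459^0·0.541^7 = 0.013564
  k=1: C(7,1)·0.459^1·0.541^6 = 0.080555
  k=2: C(7,2)·0.459^2·0.541^5 = 0.205036
Total = 0.299156

0.2992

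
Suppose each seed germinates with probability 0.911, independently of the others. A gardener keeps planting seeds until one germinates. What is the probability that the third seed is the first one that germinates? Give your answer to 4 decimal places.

0.0072

Geometric (trials to first success), p = 0.911.
P(Y = 3) = (1−p)^2 · p = 0.007921 · 0.911 = 0.007216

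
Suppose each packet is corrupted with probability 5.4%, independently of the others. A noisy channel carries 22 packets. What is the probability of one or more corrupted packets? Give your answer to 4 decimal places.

P(at least one) = 1 − P(none) = 1 − (1 − 0.054)^22
= 1 − 0.294853 = 0.705147

0.7051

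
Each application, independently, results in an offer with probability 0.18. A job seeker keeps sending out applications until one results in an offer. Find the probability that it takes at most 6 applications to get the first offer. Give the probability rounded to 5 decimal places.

0.69599

Y = number of applications to the first success; geometric, p = 0.18.
P(Y ≤ 6) = 1 − (1−p)^6 = 1 − 0.3040067 = 0.6959933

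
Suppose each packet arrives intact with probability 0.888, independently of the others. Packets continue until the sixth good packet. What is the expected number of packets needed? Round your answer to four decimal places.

Y = total packets until the sixth success; negative binomial with r=6, p=0.888.
E[Y] = r / p = 6 / 0.888 = 6.756757

6.7568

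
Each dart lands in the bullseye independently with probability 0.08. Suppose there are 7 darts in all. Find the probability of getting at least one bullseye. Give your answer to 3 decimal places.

P(at least one) = 1 − P(none) = 1 − (1 − 0.08)^7
= 1 − 0.55785 = 0.44215

0.442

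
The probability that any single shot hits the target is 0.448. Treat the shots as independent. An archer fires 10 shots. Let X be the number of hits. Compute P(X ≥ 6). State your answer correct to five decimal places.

0.25732

X ~ Binomial(10, 0.448); P(X ≥ 6) = Σ C(10,k) p^k (1−p)^(10−k) over k:
  k=6: C(10,6)·0.448^6·0.552^4 = 0.1576317
  k=7: C(10,7)·0.448^7·0.552^3 = 0.0731046
  k=8: C(10,8)·0.448^8·0.552^2 = 0.0222492
  k=9: C(10,9)·0.448^9·0.552^1 = 0.0040127
  k=10: C(10,10)·0.448^10·0.552^0 = 0.0003257
Total = 0.2573240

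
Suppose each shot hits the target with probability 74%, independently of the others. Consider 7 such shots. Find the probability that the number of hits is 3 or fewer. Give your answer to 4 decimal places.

0.0802

X ~ Binomial(7, 0.74); P(X ≤ 3) = Σ C(7,k) p^k (1−p)^(7−k) over k:
  k=0: C(7,0)·0.74^0·0.26^7 = 0.000080
  k=1: C(7,1)·0.74^1·0.26^6 = 0.001600
  k=2: C(7,2)·0.74^2·0.26^5 = 0.013663
  k=3: C(7,3)·0.74^3·0.26^4 = 0.064812
Total = 0.080156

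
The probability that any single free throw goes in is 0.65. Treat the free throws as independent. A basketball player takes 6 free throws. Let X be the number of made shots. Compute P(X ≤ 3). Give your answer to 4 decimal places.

X ~ Binomial(6, 0.65); P(X ≤ 3) = Σ C(6,k) p^k (1−p)^(6−k) over k:
  k=0: C(6,0)·0.65^0·0.35^6 = 0.001838
  k=1: C(6,1)·0.65^1·0.35^5 = 0.020484
  k=2: C(6,2)·0.65^2·0.35^4 = 0.095102
  k=3: C(6,3)·0.65^3·0.35^3 = 0.235491
Total = 0.352915

0.3529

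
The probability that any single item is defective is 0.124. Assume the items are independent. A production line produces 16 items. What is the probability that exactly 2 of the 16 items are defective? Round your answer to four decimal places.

X ~ Binomial(n=16, p=0.124).
P(X=2) = C(16,2) · p^2 · (1−p)^14
= 120 · 0.015376 · 0.1567 = 0.289123

0.2891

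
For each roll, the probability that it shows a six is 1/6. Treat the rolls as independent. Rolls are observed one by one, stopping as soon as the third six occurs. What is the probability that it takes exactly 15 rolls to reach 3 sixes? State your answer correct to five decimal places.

Y = trial on which the third success occurs; negative binomial, r=3, p=0.166667.
P(Y=15) = C(14,2) · p^3 · (1−p)^12
= 91 · 0.0046296 · 0.11216 = 0.0472512

0.04725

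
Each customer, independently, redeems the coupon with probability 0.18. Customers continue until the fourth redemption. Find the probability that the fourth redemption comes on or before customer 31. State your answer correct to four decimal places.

0.8344

Finishing within 31 customers ⇔ at least 4 successes in the first 31. With X ~ Binomial(31, 0.18), P(Y ≤ 31) = 1 − P(X ≤ 3).
  k=0: C(31,0)·0.18^0·0.82^31 = 0.002129
  k=1: C(31,1)·0.18^1·0.82^30 = 0.014489
  k=2: C(31,2)·0.18^2·0.82^29 = 0.047709
  k=3: C(31,3)·0.18^3·0.82^28 = 0.101236
1 − 0.165564 = 0.834436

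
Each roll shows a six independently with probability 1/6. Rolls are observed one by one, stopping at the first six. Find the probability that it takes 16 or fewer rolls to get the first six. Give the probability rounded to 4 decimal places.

Y = number of rolls to the first success; geometric, p = 0.166667.
P(Y ≤ 16) = 1 − (1−p)^16 = 1 − 0.054088 = 0.945912

0.9459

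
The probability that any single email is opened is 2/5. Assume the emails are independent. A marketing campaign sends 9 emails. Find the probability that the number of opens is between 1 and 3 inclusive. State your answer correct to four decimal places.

0.4725

X ~ Binomial(9, 0.40); P(1 ≤ X ≤ 3) = Σ C(9,k) p^k (1−p)^(9−k) over k:
  k=1: C(9,1)·0.40^1·0.60^8 = 0.060466
  k=2: C(9,2)·0.40^2·0.60^7 = 0.161243
  k=3: C(9,3)·0.40^3·0.60^6 = 0.250823
Total = 0.472532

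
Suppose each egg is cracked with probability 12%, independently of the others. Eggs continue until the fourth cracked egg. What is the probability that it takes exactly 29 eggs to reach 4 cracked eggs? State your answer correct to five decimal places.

0.02781

Y = trial on which the fourth success occurs; negative binomial, r=4, p=0.12.
P(Y=29) = C(28,3) · p^4 · (1−p)^25
= 3276 · 0.00020736 · 0.040932 = 0.0278058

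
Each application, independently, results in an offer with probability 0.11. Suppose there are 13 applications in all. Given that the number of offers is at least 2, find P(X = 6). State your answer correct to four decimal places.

X ~ Binomial(13, 0.11). Want P(X=6 | X≥2) = P(X=6) / P(X≥2).
P(X=6) = C(13,6)·0.11^6·0.89^7 = 0.001345
P(X≥2) = 1 − 0.219821 − 0.353196 = 0.426982
Ratio = 0.001345 / 0.426982 = 0.003149

0.0031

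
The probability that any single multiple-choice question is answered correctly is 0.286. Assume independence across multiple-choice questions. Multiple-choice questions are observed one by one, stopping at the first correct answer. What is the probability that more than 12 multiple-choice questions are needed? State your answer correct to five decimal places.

Y = number of multiple-choice questions to the first success; geometric, p = 0.286.
P(Y > 12) = P(first 12 all fail) = (1−p)^12 = 0.0175541

0.01755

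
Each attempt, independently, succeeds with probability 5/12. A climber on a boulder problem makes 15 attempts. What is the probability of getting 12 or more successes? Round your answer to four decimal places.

0.0029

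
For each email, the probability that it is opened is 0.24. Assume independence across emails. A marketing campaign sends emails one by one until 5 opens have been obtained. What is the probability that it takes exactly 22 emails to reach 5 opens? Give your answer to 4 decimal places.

0.0449

Y = trial on which the fifth success occurs; negative binomial, r=5, p=0.24.
P(Y=22) = C(21,4) · p^5 · (1−p)^17
= 5985 · 0.00079626 · 0.0094152 = 0.044870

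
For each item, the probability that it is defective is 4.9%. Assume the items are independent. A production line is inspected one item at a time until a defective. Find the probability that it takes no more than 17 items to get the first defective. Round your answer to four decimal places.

0.5743

Y = number of items to the first success; geometric, p = 0.049.
P(Y ≤ 17) = 1 − (1−p)^17 = 1 − 0.425666 = 0.574334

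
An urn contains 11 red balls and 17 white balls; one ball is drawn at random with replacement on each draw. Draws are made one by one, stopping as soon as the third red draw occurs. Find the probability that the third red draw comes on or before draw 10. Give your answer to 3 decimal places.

0.821

Finishing within 10 draws ⇔ at least 3 successes in the first 10. With X ~ Binomial(10, 0.392857), P(Y ≤ 10) = 1 − P(X ≤ 2).
  k=0: C(10,0)·0.392857^0·0.607143^10 = 0.00681
  k=1: C(10,1)·0.392857^1·0.607143^9 = 0.04404
  k=2: C(10,2)·0.392857^2·0.607143^8 = 0.12824
1 − 0.17908 = 0.82092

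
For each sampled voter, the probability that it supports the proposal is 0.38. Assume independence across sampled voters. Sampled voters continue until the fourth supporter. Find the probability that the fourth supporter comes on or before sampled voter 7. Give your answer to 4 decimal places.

Finishing within 7 sampled voters ⇔ at least 4 successes in the first 7. With X ~ Binomial(7, 0.38), P(Y ≤ 7) = 1 − P(X ≤ 3).
  k=0: C(7,0)·0.38^0·0.62^7 = 0.035216
  k=1: C(7,1)·0.38^1·0.62^6 = 0.151089
  k=2: C(7,2)·0.38^2·0.62^5 = 0.277808
  k=3: C(7,3)·0.38^3·0.62^4 = 0.283782
1 − 0.747895 = 0.252105

0.2521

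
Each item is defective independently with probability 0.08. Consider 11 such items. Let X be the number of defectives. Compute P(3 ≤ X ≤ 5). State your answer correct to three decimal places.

0.052

X ~ Binomial(11, 0.08); P(3 ≤ X ≤ 5) = Σ C(11,k) p^k (1−p)^(11−k) over k:
  k=3: C(11,3)·0.08^3·0.92^8 = 0.04336
  k=4: C(11,4)·0.08^4·0.92^7 = 0.00754
  k=5: C(11,5)·0.08^5·0.92^6 = 0.00092
Total = 0.05181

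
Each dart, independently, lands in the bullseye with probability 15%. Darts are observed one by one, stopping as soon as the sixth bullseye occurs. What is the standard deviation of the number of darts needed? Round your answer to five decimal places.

15.05545

Y = total darts until the sixth success; negative binomial with r=6, p=0.15.
SD(Y) = √[r(1−p)/p²] = √(226.6666667) = 15.0554531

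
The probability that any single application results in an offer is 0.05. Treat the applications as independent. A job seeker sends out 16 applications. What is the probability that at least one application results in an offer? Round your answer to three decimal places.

P(at least one) = 1 − P(none) = 1 − (1 − 0.05)^16
= 1 − 0.44013 = 0.55987

0.560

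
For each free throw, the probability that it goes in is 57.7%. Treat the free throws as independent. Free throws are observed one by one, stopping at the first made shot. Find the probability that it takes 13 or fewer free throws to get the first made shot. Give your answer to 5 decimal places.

0.99999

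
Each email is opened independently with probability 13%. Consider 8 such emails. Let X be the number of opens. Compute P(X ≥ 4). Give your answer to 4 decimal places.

X ~ Binomial(8, 0.13); P(X ≥ 4) = Σ C(8,k) p^k (1−p)^(8−k) over k:
  k=4: C(8,4)·0.13^4·0.87^4 = 0.011454
  k=5: C(8,5)·0.13^5·0.87^3 = 0.001369
  k=6: C(8,6)·0.13^6·0.87^2 = 0.000102
  k=7: C(8,7)·0.13^7·0.87^1 = 0.000004
  k=8: C(8,8)·0.13^8·0.87^0 = 0.000000
Total = 0.012930

0.0129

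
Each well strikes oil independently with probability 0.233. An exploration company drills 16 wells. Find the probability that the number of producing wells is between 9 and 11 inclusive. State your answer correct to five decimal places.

0.00451

X ~ Binomial(16, 0.233); P(9 ≤ X ≤ 11) = Σ C(16,k) p^k (1−p)^(16−k) over k:
  k=9: C(16,9)·0.233^9·0.767^7 = 0.0036157
  k=10: C(16,10)·0.233^10·0.767^6 = 0.0007689
  k=11: C(16,11)·0.233^11·0.767^5 = 0.0001274
Total = 0.0045120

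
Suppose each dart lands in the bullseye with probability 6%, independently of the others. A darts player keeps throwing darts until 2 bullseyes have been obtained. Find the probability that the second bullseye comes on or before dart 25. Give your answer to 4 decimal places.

0.4473

Finishing within 25 darts ⇔ at least 2 successes in the first 25. With X ~ Binomial(25, 0.06), P(Y ≤ 25) = 1 − P(X ≤ 1).
  k=0: C(25,0)·0.06^0·0.94^25 = 0.212910
  k=1: C(25,1)·0.06^1·0.94^24 = 0.339750
1 − 0.552660 = 0.447340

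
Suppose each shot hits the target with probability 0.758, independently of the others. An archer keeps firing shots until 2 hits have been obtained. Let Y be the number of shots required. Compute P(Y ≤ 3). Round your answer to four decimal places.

0.8527

Finishing within 3 shots ⇔ at least 2 successes in the first 3. With X ~ Binomial(3, 0.758), P(Y ≤ 3) = 1 − P(X ≤ 1).
  k=0: C(3,0)·0.758^0·0.242^3 = 0.014172
  k=1: C(3,1)·0.758^1·0.242^2 = 0.133175
1 − 0.147347 = 0.852653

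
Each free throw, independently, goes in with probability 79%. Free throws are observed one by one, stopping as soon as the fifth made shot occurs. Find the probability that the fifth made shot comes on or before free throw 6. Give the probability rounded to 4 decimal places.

0.6308

Finishing within 6 free throws ⇔ at least 5 successes in the first 6. With X ~ Binomial(6, 0.79), P(Y ≤ 6) = 1 − P(X ≤ 4).
  k=0: C(6,0)·0.79^0·0.21^6 = 0.000086
  k=1: C(6,1)·0.79^1·0.21^5 = 0.001936
  k=2: C(6,2)·0.79^2·0.21^4 = 0.018206
  k=3: C(6,3)·0.79^3·0.21^3 = 0.091321
  k=4: C(6,4)·0.79^4·0.21^2 = 0.257655
1 − 0.369203 = 0.630797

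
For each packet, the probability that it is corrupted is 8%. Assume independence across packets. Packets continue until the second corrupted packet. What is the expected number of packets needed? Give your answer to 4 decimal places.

25.0000

Y = total packets until the second success; negative binomial with r=2, p=0.08.
E[Y] = r / p = 2 / 0.08 = 25.000000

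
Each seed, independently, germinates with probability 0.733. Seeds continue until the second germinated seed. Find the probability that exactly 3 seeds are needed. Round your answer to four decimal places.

0.2869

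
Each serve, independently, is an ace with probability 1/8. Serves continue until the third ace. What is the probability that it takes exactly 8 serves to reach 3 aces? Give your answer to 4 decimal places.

0.0210

Y = trial on which the third success occurs; negative binomial, r=3, p=0.125.
P(Y=8) = C(7,2) · p^3 · (1−p)^5
= 21 · 0.0019531 · 0.51291 = 0.021037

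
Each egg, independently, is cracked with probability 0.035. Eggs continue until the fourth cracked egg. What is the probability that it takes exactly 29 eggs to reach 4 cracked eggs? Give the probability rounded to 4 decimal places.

Y = trial on which the fourth success occurs; negative binomial, r=4, p=0.035.
P(Y=29) = C(28,3) · p^4 · (1−p)^25
= 3276 · 1.5006e-06 · 0.41038 = 0.002017

0.0020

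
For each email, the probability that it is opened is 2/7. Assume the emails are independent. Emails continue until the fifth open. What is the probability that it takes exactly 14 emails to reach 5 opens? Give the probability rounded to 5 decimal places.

Y = trial on which the fifth success occurs; negative binomial, r=5, p=0.285714.
P(Y=14) = C(13,4) · p^5 · (1−p)^9
= 715 · 0.001904 · 0.0484 = 0.0658891

0.06589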